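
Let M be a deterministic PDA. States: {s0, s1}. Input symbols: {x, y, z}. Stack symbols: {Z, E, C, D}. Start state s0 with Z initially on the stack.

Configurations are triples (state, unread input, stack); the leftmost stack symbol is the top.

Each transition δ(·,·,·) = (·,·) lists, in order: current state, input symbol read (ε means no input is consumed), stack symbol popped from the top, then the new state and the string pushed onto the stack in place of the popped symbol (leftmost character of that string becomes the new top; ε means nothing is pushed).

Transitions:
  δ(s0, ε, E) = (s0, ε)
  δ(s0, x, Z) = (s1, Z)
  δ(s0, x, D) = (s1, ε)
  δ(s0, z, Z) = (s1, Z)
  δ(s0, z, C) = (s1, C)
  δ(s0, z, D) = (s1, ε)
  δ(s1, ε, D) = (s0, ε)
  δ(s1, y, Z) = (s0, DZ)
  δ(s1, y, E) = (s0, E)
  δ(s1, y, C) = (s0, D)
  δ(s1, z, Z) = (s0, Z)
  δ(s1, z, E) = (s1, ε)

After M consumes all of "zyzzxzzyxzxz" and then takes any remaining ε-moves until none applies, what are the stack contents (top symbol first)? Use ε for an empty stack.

(s0, zyzzxzzyxzxz, Z) ⊢ (s1, yzzxzzyxzxz, Z) ⊢ (s0, zzxzzyxzxz, DZ) ⊢ (s1, zxzzyxzxz, Z) ⊢ (s0, xzzyxzxz, Z) ⊢ (s1, zzyxzxz, Z) ⊢ (s0, zyxzxz, Z) ⊢ (s1, yxzxz, Z) ⊢ (s0, xzxz, DZ) ⊢ (s1, zxz, Z) ⊢ (s0, xz, Z) ⊢ (s1, z, Z) ⊢ (s0, ε, Z)
All input consumed in state s0 with stack Z.

Z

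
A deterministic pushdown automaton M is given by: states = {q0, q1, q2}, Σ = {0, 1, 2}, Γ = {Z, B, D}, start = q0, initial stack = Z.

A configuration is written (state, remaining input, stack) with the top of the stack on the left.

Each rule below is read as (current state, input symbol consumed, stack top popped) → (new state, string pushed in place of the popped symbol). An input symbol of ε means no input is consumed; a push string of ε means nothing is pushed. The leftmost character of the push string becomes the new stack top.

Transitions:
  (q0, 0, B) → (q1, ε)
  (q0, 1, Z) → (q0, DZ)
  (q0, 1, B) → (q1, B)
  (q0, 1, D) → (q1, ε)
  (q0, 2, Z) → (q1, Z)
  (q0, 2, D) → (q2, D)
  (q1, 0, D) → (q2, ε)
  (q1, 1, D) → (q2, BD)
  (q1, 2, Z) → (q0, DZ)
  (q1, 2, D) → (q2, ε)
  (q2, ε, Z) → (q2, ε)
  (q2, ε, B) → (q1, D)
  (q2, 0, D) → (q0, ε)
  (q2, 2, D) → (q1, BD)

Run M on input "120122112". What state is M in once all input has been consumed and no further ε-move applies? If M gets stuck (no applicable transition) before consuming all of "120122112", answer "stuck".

stuck

(q0, 120122112, Z)
  read 1, top Z: go to q0, push DZ → (q0, 20122112, DZ)
  read 2, top D: go to q2, push D → (q2, 0122112, DZ)
  read 0, top D: go to q0, push ε → (q0, 122112, Z)
  read 1, top Z: go to q0, push DZ → (q0, 22112, DZ)
  read 2, top D: go to q2, push D → (q2, 2112, DZ)
  read 2, top D: go to q1, push BD → (q1, 112, BDZ)
No transition for (q1, 1, top B); M blocks with input 112 remaining.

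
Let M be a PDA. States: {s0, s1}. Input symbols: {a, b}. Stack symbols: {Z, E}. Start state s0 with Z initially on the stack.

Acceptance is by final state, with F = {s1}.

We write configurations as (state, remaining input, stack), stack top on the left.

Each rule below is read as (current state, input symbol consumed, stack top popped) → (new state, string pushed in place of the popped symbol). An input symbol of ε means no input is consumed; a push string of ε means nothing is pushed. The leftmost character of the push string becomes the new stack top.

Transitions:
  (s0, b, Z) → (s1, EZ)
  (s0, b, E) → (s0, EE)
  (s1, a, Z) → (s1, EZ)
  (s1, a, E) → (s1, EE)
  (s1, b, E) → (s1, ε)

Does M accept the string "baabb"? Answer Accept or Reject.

Accept

One accepting computation: (s0, baabb, Z) ⊢ (s1, aabb, EZ) ⊢ (s1, abb, EEZ) ⊢ (s1, bb, EEEZ) ⊢ (s1, b, EEZ) ⊢ (s1, ε, EZ)
All input consumed and state s1 ∈ F.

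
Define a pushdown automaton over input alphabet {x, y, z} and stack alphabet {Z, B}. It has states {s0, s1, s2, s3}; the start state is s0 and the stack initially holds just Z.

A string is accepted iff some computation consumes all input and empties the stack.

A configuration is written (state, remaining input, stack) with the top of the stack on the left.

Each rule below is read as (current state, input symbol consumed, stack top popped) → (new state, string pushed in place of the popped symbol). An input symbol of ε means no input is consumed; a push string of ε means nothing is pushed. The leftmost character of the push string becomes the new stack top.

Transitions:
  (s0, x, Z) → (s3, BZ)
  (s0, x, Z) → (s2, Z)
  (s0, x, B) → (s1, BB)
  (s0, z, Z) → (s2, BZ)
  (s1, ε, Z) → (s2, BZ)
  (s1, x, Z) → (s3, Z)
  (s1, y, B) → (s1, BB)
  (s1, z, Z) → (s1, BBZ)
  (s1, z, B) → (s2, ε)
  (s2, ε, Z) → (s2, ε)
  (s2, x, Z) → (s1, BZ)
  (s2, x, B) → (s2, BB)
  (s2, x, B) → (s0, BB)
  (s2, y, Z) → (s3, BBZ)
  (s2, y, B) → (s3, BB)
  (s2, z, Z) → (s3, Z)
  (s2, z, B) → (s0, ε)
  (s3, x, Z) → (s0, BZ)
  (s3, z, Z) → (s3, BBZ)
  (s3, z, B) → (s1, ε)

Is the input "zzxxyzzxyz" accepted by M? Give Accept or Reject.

No computation consumes all input and empties the stack.

Reject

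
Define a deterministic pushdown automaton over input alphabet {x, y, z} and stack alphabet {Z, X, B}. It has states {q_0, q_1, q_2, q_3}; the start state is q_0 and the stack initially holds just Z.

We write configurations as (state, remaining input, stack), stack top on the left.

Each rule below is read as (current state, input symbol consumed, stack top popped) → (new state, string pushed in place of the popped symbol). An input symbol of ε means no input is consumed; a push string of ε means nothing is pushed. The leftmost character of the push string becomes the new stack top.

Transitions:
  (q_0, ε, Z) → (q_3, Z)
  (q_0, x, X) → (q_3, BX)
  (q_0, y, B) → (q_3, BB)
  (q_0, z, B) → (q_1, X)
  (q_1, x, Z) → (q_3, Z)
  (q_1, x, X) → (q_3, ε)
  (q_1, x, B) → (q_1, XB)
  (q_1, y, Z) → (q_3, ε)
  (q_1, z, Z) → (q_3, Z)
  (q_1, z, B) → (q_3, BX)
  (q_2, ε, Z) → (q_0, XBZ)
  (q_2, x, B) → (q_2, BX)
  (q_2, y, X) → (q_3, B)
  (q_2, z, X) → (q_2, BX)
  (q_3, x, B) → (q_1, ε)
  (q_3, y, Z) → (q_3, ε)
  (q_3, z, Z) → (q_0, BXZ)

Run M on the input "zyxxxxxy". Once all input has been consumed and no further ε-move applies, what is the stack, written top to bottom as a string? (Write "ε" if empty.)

ε

(q_0, zyxxxxxy, Z) ⊢ (q_3, zyxxxxxy, Z) ⊢ (q_0, yxxxxxy, BXZ) ⊢ (q_3, xxxxxy, BBXZ) ⊢ (q_1, xxxxy, BXZ) ⊢ (q_1, xxxy, XBXZ) ⊢ (q_3, xxy, BXZ) ⊢ (q_1, xy, XZ) ⊢ (q_3, y, Z) ⊢ (q_3, ε, ε)
All input consumed in state q_3 with stack ε.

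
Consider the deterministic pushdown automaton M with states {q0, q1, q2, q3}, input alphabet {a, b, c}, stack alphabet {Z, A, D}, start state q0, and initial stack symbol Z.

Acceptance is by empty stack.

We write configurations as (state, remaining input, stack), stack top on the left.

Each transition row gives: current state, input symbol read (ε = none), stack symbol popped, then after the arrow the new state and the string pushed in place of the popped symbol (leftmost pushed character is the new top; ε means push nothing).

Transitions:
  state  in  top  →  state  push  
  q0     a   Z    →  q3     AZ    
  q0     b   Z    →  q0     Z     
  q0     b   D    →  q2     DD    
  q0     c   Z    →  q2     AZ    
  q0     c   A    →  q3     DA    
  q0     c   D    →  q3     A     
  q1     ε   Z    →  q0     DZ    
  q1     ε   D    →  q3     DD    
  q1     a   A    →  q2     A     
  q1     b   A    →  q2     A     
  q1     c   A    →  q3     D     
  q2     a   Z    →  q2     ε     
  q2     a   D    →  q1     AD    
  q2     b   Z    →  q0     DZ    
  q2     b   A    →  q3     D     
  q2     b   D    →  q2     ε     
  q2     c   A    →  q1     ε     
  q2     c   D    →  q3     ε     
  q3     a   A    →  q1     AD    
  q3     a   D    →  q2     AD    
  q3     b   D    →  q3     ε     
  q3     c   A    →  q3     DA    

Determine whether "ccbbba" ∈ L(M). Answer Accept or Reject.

(q0, ccbbba, Z)
  read c, top Z: go to q2, push AZ → (q2, cbbba, AZ)
  read c, top A: go to q1, push ε → (q1, bbba, Z)
  ε-move, top Z: go to q0, push DZ → (q0, bbba, DZ)
  read b, top D: go to q2, push DD → (q2, bba, DDZ)
  read b, top D: go to q2, push ε → (q2, ba, DZ)
  read b, top D: go to q2, push ε → (q2, a, Z)
  read a, top Z: go to q2, push ε → (q2, ε, ε)
All input consumed and the stack is empty.

Accept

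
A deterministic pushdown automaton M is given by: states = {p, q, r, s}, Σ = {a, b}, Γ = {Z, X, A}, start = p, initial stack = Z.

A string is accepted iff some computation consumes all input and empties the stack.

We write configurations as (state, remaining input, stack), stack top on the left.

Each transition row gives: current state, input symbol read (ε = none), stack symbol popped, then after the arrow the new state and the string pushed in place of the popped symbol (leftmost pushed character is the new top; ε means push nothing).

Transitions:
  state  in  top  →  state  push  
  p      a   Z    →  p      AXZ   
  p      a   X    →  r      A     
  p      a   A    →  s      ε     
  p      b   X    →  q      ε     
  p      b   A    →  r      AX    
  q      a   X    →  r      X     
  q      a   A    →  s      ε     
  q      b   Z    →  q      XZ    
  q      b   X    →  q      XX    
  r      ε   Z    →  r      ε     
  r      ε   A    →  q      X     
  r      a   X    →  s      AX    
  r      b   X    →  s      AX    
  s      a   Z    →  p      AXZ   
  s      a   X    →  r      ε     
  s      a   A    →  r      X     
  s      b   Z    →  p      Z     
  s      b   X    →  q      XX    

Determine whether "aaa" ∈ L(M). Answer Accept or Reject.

(p, aaa, Z) ⊢ (p, aa, AXZ) ⊢ (s, a, XZ) ⊢ (r, ε, Z) ⊢ (r, ε, ε)
All input consumed and the stack is empty.

Accept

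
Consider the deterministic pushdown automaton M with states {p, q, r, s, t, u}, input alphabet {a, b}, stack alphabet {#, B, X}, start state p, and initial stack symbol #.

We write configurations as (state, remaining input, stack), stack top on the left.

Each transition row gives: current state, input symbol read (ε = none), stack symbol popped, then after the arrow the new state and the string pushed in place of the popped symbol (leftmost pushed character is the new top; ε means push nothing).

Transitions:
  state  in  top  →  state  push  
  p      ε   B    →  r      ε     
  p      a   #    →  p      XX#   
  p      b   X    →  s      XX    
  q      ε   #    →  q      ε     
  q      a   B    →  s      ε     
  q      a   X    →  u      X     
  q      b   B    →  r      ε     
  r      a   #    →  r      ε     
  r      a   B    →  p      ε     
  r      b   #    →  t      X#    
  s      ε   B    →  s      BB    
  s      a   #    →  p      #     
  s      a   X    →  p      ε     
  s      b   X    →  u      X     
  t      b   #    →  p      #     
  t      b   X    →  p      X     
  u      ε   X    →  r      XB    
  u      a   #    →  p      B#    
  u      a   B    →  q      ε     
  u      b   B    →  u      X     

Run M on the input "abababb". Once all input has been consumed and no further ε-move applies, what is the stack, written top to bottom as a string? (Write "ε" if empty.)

XBXX#

(p, abababb, #)
  read a, top #: go to p, push XX# → (p, bababb, XX#)
  read b, top X: go to s, push XX → (s, ababb, XXX#)
  read a, top X: go to p, push ε → (p, babb, XX#)
  read b, top X: go to s, push XX → (s, abb, XXX#)
  read a, top X: go to p, push ε → (p, bb, XX#)
  read b, top X: go to s, push XX → (s, b, XXX#)
  read b, top X: go to u, push X → (u, ε, XXX#)
  ε-move, top X: go to r, push XB → (r, ε, XBXX#)
All input consumed in state r with stack XBXX#.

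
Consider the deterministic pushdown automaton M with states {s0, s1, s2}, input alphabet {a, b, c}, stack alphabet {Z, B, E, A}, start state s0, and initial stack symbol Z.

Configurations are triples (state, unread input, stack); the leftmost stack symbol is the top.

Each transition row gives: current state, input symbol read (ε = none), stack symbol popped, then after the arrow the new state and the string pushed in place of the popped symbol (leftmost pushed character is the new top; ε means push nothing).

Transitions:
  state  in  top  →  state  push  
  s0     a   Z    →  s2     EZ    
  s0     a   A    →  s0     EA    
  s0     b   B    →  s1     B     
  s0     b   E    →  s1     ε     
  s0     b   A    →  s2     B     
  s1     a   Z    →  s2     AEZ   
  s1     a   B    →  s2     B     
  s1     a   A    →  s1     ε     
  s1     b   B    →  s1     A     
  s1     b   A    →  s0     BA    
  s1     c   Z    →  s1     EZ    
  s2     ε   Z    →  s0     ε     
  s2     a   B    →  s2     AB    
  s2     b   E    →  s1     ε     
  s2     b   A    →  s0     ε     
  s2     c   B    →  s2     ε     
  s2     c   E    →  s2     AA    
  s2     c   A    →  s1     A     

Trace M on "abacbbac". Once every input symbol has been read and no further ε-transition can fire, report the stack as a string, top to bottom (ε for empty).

(s0, abacbbac, Z)
  read a, top Z: go to s2, push EZ → (s2, bacbbac, EZ)
  read b, top E: go to s1, push ε → (s1, acbbac, Z)
  read a, top Z: go to s2, push AEZ → (s2, cbbac, AEZ)
  read c, top A: go to s1, push A → (s1, bbac, AEZ)
  read b, top A: go to s0, push BA → (s0, bac, BAEZ)
  read b, top B: go to s1, push B → (s1, ac, BAEZ)
  read a, top B: go to s2, push B → (s2, c, BAEZ)
  read c, top B: go to s2, push ε → (s2, ε, AEZ)
All input consumed in state s2 with stack AEZ.

AEZ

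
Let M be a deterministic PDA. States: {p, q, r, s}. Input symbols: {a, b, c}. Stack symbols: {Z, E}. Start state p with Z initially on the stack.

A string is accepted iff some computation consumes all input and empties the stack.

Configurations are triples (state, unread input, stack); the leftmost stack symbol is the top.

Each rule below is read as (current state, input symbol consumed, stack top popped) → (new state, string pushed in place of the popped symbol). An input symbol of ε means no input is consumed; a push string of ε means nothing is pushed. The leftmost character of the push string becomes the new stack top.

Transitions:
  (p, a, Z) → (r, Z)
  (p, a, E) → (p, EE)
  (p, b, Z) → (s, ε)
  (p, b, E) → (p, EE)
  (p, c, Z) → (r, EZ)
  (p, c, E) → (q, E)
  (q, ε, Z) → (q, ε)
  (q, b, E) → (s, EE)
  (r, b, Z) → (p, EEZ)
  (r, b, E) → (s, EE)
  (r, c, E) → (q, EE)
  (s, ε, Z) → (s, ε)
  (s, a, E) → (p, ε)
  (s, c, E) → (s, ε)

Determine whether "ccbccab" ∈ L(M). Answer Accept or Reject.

Accept

(p, ccbccab, Z)
  read c, top Z: go to r, push EZ → (r, cbccab, EZ)
  read c, top E: go to q, push EE → (q, bccab, EEZ)
  read b, top E: go to s, push EE → (s, ccab, EEEZ)
  read c, top E: go to s, push ε → (s, cab, EEZ)
  read c, top E: go to s, push ε → (s, ab, EZ)
  read a, top E: go to p, push ε → (p, b, Z)
  read b, top Z: go to s, push ε → (s, ε, ε)
All input consumed and the stack is empty.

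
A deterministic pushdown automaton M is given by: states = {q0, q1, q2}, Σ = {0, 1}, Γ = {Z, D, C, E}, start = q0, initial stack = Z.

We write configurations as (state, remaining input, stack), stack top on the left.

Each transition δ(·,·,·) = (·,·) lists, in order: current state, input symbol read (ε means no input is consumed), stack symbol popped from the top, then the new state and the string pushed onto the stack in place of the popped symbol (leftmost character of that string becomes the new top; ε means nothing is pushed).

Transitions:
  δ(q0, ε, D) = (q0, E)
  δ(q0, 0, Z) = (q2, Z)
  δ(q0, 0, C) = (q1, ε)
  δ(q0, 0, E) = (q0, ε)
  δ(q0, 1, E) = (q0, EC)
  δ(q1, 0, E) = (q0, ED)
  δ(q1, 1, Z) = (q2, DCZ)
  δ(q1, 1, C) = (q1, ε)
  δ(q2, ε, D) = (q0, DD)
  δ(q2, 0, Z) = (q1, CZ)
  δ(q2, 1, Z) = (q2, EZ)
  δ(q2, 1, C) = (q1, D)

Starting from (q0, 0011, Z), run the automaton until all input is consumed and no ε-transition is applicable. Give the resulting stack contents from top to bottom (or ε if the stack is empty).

EDCZ

(q0, 0011, Z)
  read 0, top Z: go to q2, push Z → (q2, 011, Z)
  read 0, top Z: go to q1, push CZ → (q1, 11, CZ)
  read 1, top C: go to q1, push ε → (q1, 1, Z)
  read 1, top Z: go to q2, push DCZ → (q2, ε, DCZ)
  ε-move, top D: go to q0, push DD → (q0, ε, DDCZ)
  ε-move, top D: go to q0, push E → (q0, ε, EDCZ)
All input consumed in state q0 with stack EDCZ.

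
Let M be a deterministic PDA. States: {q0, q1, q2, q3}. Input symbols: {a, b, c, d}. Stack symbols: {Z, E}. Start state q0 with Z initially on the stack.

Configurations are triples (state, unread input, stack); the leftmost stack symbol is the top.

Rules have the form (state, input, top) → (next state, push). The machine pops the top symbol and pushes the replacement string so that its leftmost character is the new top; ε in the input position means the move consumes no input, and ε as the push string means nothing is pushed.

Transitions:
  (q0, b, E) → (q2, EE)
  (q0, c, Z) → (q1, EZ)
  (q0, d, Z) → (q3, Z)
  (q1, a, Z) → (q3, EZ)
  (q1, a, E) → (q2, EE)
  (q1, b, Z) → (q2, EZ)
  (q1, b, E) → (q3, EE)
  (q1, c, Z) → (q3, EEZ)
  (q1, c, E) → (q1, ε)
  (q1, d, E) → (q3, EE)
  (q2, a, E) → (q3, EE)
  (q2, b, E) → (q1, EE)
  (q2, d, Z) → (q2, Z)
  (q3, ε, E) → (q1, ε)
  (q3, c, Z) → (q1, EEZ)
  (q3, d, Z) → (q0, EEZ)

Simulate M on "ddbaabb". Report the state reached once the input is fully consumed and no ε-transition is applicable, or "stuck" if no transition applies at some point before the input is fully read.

q1

(q0, ddbaabb, Z) ⊢ (q3, dbaabb, Z) ⊢ (q0, baabb, EEZ) ⊢ (q2, aabb, EEEZ) ⊢ (q3, abb, EEEEZ) ⊢ (q1, abb, EEEZ) ⊢ (q2, bb, EEEEZ) ⊢ (q1, b, EEEEEZ) ⊢ (q3, ε, EEEEEEZ) ⊢ (q1, ε, EEEEEZ)
All input consumed; M is in state q1.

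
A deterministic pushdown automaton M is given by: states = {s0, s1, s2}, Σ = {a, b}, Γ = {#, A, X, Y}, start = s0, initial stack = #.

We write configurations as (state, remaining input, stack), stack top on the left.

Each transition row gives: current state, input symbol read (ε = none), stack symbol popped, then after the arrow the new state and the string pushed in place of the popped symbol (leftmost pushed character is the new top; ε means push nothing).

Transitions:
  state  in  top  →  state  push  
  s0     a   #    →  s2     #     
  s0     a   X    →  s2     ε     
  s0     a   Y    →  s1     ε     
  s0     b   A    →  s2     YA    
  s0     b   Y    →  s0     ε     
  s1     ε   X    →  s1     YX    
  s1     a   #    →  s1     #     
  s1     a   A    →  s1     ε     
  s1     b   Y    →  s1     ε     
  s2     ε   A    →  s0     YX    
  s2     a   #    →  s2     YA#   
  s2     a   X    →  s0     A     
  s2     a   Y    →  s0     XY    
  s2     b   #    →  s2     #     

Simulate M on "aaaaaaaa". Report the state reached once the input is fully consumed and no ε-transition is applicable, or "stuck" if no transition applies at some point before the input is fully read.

(s0, aaaaaaaa, #)
  read a, top #: go to s2, push # → (s2, aaaaaaa, #)
  read a, top #: go to s2, push YA# → (s2, aaaaaa, YA#)
  read a, top Y: go to s0, push XY → (s0, aaaaa, XYA#)
  read a, top X: go to s2, push ε → (s2, aaaa, YA#)
  read a, top Y: go to s0, push XY → (s0, aaa, XYA#)
  read a, top X: go to s2, push ε → (s2, aa, YA#)
  read a, top Y: go to s0, push XY → (s0, a, XYA#)
  read a, top X: go to s2, push ε → (s2, ε, YA#)
All input consumed; M is in state s2.

s2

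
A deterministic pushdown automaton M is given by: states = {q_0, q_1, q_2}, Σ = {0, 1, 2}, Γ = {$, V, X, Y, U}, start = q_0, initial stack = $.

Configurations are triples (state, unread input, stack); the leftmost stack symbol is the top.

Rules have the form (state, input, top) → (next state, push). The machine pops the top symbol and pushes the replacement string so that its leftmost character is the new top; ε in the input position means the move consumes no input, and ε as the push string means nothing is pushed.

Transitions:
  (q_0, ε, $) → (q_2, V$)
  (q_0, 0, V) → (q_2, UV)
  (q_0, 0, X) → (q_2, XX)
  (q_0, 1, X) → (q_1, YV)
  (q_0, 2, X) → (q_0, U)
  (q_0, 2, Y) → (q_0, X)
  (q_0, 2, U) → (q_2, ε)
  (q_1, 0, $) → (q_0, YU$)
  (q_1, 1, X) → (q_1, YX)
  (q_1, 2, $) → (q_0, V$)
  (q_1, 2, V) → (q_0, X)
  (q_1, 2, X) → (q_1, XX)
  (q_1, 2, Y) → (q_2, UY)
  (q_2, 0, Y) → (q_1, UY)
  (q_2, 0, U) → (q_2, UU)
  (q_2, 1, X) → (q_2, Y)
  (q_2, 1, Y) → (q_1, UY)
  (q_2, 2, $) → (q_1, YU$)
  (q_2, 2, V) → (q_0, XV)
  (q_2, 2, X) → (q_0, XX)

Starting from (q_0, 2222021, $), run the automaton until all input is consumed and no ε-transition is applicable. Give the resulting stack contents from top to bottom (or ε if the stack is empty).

(q_0, 2222021, $)
  ε-move, top $: go to q_2, push V$ → (q_2, 2222021, V$)
  read 2, top V: go to q_0, push XV → (q_0, 222021, XV$)
  read 2, top X: go to q_0, push U → (q_0, 22021, UV$)
  read 2, top U: go to q_2, push ε → (q_2, 2021, V$)
  read 2, top V: go to q_0, push XV → (q_0, 021, XV$)
  read 0, top X: go to q_2, push XX → (q_2, 21, XXV$)
  read 2, top X: go to q_0, push XX → (q_0, 1, XXXV$)
  read 1, top X: go to q_1, push YV → (q_1, ε, YVXXV$)
All input consumed in state q_1 with stack YVXXV$.

YVXXV$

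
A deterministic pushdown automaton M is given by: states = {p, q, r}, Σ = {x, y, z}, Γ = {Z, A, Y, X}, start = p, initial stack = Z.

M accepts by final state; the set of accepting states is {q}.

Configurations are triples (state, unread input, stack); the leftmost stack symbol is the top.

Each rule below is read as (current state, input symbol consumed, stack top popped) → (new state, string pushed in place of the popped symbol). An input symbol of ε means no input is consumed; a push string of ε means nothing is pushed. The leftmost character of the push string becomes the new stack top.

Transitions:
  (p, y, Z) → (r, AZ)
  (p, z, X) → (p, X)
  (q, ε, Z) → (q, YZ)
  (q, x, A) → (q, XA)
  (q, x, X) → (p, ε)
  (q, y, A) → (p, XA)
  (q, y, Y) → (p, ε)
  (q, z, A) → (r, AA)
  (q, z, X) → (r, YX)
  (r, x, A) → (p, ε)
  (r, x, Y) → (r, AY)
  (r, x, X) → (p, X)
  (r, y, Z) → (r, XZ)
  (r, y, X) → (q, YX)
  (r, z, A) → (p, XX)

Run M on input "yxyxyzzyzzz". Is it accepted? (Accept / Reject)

(p, yxyxyzzyzzz, Z)
  read y, top Z: go to r, push AZ → (r, xyxyzzyzzz, AZ)
  read x, top A: go to p, push ε → (p, yxyzzyzzz, Z)
  read y, top Z: go to r, push AZ → (r, xyzzyzzz, AZ)
  read x, top A: go to p, push ε → (p, yzzyzzz, Z)
  read y, top Z: go to r, push AZ → (r, zzyzzz, AZ)
  read z, top A: go to p, push XX → (p, zyzzz, XXZ)
  read z, top X: go to p, push X → (p, yzzz, XXZ)
No transition applies at (p, yzzz, XXZ); input not fully consumed.

Reject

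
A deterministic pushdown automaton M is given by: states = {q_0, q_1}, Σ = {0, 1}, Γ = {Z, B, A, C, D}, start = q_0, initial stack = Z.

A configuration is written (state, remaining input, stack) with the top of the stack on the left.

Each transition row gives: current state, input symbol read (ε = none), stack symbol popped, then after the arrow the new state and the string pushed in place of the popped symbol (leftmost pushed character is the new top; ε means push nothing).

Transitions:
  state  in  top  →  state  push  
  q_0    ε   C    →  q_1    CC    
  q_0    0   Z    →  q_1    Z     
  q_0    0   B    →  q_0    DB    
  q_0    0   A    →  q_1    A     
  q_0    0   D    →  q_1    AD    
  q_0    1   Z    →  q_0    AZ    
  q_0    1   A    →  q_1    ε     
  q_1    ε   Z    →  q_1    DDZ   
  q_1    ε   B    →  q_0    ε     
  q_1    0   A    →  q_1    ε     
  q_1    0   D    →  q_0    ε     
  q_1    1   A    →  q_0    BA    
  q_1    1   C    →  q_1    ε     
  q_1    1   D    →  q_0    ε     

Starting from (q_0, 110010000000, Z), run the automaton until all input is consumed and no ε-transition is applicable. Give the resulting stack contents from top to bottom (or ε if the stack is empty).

(q_0, 110010000000, Z)
  read 1, top Z: go to q_0, push AZ → (q_0, 10010000000, AZ)
  read 1, top A: go to q_1, push ε → (q_1, 0010000000, Z)
  ε-move, top Z: go to q_1, push DDZ → (q_1, 0010000000, DDZ)
  read 0, top D: go to q_0, push ε → (q_0, 010000000, DZ)
  read 0, top D: go to q_1, push AD → (q_1, 10000000, ADZ)
  read 1, top A: go to q_0, push BA → (q_0, 0000000, BADZ)
  read 0, top B: go to q_0, push DB → (q_0, 000000, DBADZ)
  read 0, top D: go to q_1, push AD → (q_1, 00000, ADBADZ)
  read 0, top A: go to q_1, push ε → (q_1, 0000, DBADZ)
  read 0, top D: go to q_0, push ε → (q_0, 000, BADZ)
  read 0, top B: go to q_0, push DB → (q_0, 00, DBADZ)
  read 0, top D: go to q_1, push AD → (q_1, 0, ADBADZ)
  read 0, top A: go to q_1, push ε → (q_1, ε, DBADZ)
All input consumed in state q_1 with stack DBADZ.

DBADZ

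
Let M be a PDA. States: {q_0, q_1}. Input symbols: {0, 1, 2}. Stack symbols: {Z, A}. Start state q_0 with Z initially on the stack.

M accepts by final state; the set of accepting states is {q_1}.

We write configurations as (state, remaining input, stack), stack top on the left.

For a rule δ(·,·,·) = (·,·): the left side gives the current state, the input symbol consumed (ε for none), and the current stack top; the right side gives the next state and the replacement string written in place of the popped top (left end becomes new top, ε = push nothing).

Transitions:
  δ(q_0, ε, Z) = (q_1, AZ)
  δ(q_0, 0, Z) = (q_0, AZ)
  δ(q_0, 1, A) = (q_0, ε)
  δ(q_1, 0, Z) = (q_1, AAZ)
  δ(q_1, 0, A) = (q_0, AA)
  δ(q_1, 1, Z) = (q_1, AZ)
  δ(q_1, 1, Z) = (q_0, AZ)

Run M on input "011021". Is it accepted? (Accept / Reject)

Reject

No computation consumes all input and reaches a final state.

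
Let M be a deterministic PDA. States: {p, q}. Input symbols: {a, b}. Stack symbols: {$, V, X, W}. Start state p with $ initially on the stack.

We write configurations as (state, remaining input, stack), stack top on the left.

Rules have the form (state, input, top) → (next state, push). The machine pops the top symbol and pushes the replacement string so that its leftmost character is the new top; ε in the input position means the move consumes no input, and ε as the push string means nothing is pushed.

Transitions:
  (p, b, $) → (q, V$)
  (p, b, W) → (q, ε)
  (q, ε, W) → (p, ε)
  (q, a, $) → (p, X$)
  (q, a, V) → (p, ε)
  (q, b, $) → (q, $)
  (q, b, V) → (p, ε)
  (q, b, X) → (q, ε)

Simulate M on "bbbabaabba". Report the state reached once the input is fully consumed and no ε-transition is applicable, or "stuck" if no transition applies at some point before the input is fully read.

(p, bbbabaabba, $) ⊢ (q, bbabaabba, V$) ⊢ (p, babaabba, $) ⊢ (q, abaabba, V$) ⊢ (p, baabba, $) ⊢ (q, aabba, V$) ⊢ (p, abba, $)
No transition for (p, a, top $); M blocks with input abba remaining.

stuck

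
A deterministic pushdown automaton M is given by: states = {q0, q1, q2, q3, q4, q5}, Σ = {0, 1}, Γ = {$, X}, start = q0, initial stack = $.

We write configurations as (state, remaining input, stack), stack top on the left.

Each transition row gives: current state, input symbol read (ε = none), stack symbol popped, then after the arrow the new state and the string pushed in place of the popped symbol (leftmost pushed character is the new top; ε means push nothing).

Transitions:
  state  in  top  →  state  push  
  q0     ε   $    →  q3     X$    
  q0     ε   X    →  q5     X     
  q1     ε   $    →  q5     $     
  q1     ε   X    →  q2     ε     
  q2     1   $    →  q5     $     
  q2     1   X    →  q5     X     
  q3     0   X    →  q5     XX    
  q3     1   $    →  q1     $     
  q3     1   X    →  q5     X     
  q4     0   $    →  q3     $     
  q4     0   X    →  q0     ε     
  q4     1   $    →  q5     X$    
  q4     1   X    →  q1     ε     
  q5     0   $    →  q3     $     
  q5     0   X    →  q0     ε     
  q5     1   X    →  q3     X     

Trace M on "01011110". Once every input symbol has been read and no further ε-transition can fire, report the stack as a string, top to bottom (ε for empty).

(q0, 01011110, $)
  ε-move, top $: go to q3, push X$ → (q3, 01011110, X$)
  read 0, top X: go to q5, push XX → (q5, 1011110, XX$)
  read 1, top X: go to q3, push X → (q3, 011110, XX$)
  read 0, top X: go to q5, push XX → (q5, 11110, XXX$)
  read 1, top X: go to q3, push X → (q3, 1110, XXX$)
  read 1, top X: go to q5, push X → (q5, 110, XXX$)
  read 1, top X: go to q3, push X → (q3, 10, XXX$)
  read 1, top X: go to q5, push X → (q5, 0, XXX$)
  read 0, top X: go to q0, push ε → (q0, ε, XX$)
  ε-move, top X: go to q5, push X → (q5, ε, XX$)
All input consumed in state q5 with stack XX$.

XX$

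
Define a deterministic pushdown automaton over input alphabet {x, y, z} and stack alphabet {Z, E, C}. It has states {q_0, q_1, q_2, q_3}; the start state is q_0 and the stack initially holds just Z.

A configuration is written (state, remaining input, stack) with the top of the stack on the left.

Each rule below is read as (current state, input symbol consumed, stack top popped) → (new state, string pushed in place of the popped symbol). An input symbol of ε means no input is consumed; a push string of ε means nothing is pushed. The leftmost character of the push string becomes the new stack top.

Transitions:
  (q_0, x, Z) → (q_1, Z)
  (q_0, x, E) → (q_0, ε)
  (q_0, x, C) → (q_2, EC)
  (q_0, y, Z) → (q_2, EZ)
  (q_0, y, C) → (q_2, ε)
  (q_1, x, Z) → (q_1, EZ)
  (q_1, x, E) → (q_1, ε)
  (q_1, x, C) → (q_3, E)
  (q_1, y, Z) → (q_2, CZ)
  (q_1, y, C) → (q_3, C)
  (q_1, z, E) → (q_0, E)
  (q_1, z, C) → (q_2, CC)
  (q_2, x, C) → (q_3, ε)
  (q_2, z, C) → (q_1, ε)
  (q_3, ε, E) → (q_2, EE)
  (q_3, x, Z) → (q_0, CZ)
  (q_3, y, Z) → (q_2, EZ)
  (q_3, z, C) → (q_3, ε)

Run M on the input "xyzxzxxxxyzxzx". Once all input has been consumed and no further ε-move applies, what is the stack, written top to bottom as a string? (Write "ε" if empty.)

(q_0, xyzxzxxxxyzxzx, Z)
  read x, top Z: go to q_1, push Z → (q_1, yzxzxxxxyzxzx, Z)
  read y, top Z: go to q_2, push CZ → (q_2, zxzxxxxyzxzx, CZ)
  read z, top C: go to q_1, push ε → (q_1, xzxxxxyzxzx, Z)
  read x, top Z: go to q_1, push EZ → (q_1, zxxxxyzxzx, EZ)
  read z, top E: go to q_0, push E → (q_0, xxxxyzxzx, EZ)
  read x, top E: go to q_0, push ε → (q_0, xxxyzxzx, Z)
  read x, top Z: go to q_1, push Z → (q_1, xxyzxzx, Z)
  read x, top Z: go to q_1, push EZ → (q_1, xyzxzx, EZ)
  read x, top E: go to q_1, push ε → (q_1, yzxzx, Z)
  read y, top Z: go to q_2, push CZ → (q_2, zxzx, CZ)
  read z, top C: go to q_1, push ε → (q_1, xzx, Z)
  read x, top Z: go to q_1, push EZ → (q_1, zx, EZ)
  read z, top E: go to q_0, push E → (q_0, x, EZ)
  read x, top E: go to q_0, push ε → (q_0, ε, Z)
All input consumed in state q_0 with stack Z.

Z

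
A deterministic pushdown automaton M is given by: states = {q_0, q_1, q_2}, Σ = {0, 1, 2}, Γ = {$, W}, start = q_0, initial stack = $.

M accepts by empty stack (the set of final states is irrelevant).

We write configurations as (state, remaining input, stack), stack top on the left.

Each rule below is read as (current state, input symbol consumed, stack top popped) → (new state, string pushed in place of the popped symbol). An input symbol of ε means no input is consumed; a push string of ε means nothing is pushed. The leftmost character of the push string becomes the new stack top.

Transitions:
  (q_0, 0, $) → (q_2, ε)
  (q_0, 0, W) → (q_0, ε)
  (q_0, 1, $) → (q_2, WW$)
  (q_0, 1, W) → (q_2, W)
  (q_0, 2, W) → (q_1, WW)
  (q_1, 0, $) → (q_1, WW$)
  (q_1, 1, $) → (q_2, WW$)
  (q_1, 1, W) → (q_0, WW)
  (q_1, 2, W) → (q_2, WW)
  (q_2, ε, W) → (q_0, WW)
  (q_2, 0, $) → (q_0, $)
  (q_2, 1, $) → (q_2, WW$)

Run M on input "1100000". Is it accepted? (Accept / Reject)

(q_0, 1100000, $)
  read 1, top $: go to q_2, push WW$ → (q_2, 100000, WW$)
  ε-move, top W: go to q_0, push WW → (q_0, 100000, WWW$)
  read 1, top W: go to q_2, push W → (q_2, 00000, WWW$)
  ε-move, top W: go to q_0, push WW → (q_0, 00000, WWWW$)
  read 0, top W: go to q_0, push ε → (q_0, 0000, WWW$)
  read 0, top W: go to q_0, push ε → (q_0, 000, WW$)
  read 0, top W: go to q_0, push ε → (q_0, 00, W$)
  read 0, top W: go to q_0, push ε → (q_0, 0, $)
  read 0, top $: go to q_2, push ε → (q_2, ε, ε)
All input consumed and the stack is empty.

Accept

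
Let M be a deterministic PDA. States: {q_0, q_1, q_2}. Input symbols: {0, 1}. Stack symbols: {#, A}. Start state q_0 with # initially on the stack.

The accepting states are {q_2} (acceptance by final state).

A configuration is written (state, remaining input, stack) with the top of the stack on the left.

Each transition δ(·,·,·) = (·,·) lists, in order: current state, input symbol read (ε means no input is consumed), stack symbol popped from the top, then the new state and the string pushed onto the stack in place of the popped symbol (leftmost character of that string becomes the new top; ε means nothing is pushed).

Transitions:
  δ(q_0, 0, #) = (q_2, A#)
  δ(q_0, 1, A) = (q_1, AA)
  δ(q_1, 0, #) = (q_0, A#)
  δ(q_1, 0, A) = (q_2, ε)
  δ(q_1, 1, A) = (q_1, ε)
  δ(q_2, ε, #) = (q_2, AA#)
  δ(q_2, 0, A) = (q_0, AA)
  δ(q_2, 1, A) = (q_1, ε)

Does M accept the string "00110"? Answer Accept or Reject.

(q_0, 00110, #) ⊢ (q_2, 0110, A#) ⊢ (q_0, 110, AA#) ⊢ (q_1, 10, AAA#) ⊢ (q_1, 0, AA#) ⊢ (q_2, ε, A#)
All input consumed; state q_2 ∈ F.

Accept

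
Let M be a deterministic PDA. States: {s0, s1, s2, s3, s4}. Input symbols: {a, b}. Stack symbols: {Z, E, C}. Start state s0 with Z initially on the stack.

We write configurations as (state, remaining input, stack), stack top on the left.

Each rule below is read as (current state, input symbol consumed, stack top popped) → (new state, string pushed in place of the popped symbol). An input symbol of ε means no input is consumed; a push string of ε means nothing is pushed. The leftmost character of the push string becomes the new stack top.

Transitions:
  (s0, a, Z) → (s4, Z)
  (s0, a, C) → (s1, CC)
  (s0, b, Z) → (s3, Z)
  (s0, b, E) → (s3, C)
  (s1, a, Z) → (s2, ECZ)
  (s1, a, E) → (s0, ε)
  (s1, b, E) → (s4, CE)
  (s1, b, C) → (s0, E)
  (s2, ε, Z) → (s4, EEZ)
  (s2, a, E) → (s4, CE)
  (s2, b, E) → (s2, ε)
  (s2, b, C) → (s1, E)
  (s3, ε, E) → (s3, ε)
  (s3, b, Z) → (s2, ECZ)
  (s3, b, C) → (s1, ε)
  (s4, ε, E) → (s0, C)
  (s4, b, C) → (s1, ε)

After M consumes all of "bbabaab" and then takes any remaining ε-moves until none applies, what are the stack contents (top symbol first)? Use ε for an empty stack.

ECZ

(s0, bbabaab, Z) ⊢ (s3, babaab, Z) ⊢ (s2, abaab, ECZ) ⊢ (s4, baab, CECZ) ⊢ (s1, aab, ECZ) ⊢ (s0, ab, CZ) ⊢ (s1, b, CCZ) ⊢ (s0, ε, ECZ)
All input consumed in state s0 with stack ECZ.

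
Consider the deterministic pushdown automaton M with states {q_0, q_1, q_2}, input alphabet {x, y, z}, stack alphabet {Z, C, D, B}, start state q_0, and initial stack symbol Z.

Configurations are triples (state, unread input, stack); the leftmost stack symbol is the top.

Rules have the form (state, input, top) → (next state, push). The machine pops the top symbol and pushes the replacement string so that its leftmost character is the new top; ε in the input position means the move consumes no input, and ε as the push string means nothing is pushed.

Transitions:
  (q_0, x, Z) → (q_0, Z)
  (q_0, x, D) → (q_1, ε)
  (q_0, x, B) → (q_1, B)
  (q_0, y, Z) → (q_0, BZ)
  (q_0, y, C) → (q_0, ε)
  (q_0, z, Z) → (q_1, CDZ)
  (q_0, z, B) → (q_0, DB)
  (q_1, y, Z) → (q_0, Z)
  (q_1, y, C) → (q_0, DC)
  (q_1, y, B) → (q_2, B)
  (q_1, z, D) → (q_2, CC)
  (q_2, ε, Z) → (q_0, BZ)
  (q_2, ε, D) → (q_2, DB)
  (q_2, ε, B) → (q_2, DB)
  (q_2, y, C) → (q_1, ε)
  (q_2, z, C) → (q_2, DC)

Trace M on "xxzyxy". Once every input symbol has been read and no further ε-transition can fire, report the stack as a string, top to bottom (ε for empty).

DCDZ

(q_0, xxzyxy, Z)
  read x, top Z: go to q_0, push Z → (q_0, xzyxy, Z)
  read x, top Z: go to q_0, push Z → (q_0, zyxy, Z)
  read z, top Z: go to q_1, push CDZ → (q_1, yxy, CDZ)
  read y, top C: go to q_0, push DC → (q_0, xy, DCDZ)
  read x, top D: go to q_1, push ε → (q_1, y, CDZ)
  read y, top C: go to q_0, push DC → (q_0, ε, DCDZ)
All input consumed in state q_0 with stack DCDZ.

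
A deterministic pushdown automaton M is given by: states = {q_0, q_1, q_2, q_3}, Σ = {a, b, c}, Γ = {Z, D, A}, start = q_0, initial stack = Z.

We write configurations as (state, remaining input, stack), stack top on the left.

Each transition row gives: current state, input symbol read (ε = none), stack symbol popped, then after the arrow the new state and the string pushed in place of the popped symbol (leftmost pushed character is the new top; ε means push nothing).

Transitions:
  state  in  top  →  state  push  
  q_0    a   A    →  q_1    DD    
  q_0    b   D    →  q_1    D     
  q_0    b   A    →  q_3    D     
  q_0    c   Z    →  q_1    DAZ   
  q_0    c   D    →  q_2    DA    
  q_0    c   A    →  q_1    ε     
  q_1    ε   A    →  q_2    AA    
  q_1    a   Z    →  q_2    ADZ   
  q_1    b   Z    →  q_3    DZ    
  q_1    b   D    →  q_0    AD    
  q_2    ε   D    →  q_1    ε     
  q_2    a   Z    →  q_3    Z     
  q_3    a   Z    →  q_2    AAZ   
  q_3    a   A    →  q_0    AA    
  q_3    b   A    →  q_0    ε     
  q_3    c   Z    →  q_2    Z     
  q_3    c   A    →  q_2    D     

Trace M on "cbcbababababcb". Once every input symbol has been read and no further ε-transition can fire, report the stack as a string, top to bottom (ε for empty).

(q_0, cbcbababababcb, Z) ⊢ (q_1, bcbababababcb, DAZ) ⊢ (q_0, cbababababcb, ADAZ) ⊢ (q_1, bababababcb, DAZ) ⊢ (q_0, ababababcb, ADAZ) ⊢ (q_1, babababcb, DDDAZ) ⊢ (q_0, abababcb, ADDDAZ) ⊢ (q_1, bababcb, DDDDDAZ) ⊢ (q_0, ababcb, ADDDDDAZ) ⊢ (q_1, babcb, DDDDDDDAZ) ⊢ (q_0, abcb, ADDDDDDDAZ) ⊢ (q_1, bcb, DDDDDDDDDAZ) ⊢ (q_0, cb, ADDDDDDDDDAZ) ⊢ (q_1, b, DDDDDDDDDAZ) ⊢ (q_0, ε, ADDDDDDDDDAZ)
All input consumed in state q_0 with stack ADDDDDDDDDAZ.

ADDDDDDDDDAZ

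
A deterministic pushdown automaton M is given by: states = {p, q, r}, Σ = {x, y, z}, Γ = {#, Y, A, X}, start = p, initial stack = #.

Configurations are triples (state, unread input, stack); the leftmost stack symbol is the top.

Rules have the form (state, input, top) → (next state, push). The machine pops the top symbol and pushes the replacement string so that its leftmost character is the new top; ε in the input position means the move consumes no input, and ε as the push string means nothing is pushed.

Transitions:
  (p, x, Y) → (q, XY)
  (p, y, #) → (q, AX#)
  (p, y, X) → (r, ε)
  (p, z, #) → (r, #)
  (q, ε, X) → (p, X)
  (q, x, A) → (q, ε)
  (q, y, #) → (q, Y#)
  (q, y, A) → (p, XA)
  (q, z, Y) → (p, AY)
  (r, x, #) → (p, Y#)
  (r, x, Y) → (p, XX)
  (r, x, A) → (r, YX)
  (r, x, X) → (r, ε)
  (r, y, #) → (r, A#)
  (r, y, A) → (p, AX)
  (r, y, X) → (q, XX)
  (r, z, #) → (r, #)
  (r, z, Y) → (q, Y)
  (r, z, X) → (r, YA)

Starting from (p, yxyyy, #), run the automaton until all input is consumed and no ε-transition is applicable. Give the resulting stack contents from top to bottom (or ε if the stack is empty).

AX#

(p, yxyyy, #)
  read y, top #: go to q, push AX# → (q, xyyy, AX#)
  read x, top A: go to q, push ε → (q, yyy, X#)
  ε-move, top X: go to p, push X → (p, yyy, X#)
  read y, top X: go to r, push ε → (r, yy, #)
  read y, top #: go to r, push A# → (r, y, A#)
  read y, top A: go to p, push AX → (p, ε, AX#)
All input consumed in state p with stack AX#.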